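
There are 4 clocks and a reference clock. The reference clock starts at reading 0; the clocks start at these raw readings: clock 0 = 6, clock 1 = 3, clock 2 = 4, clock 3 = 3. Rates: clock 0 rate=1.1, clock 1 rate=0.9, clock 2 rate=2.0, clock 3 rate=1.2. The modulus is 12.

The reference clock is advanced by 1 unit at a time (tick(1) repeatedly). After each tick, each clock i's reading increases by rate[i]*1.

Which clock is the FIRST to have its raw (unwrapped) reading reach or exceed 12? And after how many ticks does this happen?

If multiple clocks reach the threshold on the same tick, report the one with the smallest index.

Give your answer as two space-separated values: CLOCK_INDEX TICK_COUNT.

Answer: 2 4

Derivation:
clock 0: start=6, rate=1.1, needs 12-6 = 6; ticks = ceil(6/1.1) = ceil(5.4545) = 6; reading at tick 6 = 6 + 1.1*6 = 12.6000
clock 1: start=3, rate=0.9, needs 12-3 = 9; ticks = ceil(9/0.9) = ceil(10.0000) = 10; reading at tick 10 = 3 + 0.9*10 = 12.0000
clock 2: start=4, rate=2.0, needs 12-4 = 8; ticks = ceil(8/2.0) = ceil(4.0000) = 4; reading at tick 4 = 4 + 2.0*4 = 12.0000
clock 3: start=3, rate=1.2, needs 12-3 = 9; ticks = ceil(9/1.2) = ceil(7.5000) = 8; reading at tick 8 = 3 + 1.2*8 = 12.6000
Minimum tick count = 4; winners = [2]; smallest index = 2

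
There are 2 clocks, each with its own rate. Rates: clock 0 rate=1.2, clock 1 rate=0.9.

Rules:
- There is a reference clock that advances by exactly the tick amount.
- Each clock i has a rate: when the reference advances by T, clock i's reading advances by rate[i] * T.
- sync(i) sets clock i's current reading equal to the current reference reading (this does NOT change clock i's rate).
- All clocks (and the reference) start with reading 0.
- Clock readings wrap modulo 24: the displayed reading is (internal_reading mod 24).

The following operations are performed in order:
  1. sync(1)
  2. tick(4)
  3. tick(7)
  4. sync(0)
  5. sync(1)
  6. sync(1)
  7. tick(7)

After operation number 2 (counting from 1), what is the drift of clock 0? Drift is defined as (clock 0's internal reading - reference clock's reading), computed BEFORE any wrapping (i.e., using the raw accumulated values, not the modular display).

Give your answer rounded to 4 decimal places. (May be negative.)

Answer: 0.8000

Derivation:
After op 1 sync(1): ref=0.0000 raw=[0.0000 0.0000]
After op 2 tick(4): ref=4.0000 raw=[4.8000 3.6000]
Drift of clock 0 after op 2: 4.8000 - 4.0000 = 0.8000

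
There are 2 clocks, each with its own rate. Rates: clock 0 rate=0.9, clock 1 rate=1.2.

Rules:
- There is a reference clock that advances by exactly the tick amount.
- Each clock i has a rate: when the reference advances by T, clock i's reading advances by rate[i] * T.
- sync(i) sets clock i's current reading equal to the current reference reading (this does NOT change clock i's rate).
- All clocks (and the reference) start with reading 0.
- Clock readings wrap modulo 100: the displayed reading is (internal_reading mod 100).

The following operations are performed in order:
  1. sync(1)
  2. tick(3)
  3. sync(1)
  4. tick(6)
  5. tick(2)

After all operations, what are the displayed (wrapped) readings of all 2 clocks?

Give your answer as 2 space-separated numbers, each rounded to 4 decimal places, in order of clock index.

Answer: 9.9000 12.6000

Derivation:
After op 1 sync(1): ref=0.0000 raw=[0.0000 0.0000]
After op 2 tick(3): ref=3.0000 raw=[2.7000 3.6000]
After op 3 sync(1): ref=3.0000 raw=[2.7000 3.0000]
After op 4 tick(6): ref=9.0000 raw=[8.1000 10.2000]
After op 5 tick(2): ref=11.0000 raw=[9.9000 12.6000]
Wrap final raw readings (mod 100): 9.9000 mod 100 = 9.9000; 12.6000 mod 100 = 12.6000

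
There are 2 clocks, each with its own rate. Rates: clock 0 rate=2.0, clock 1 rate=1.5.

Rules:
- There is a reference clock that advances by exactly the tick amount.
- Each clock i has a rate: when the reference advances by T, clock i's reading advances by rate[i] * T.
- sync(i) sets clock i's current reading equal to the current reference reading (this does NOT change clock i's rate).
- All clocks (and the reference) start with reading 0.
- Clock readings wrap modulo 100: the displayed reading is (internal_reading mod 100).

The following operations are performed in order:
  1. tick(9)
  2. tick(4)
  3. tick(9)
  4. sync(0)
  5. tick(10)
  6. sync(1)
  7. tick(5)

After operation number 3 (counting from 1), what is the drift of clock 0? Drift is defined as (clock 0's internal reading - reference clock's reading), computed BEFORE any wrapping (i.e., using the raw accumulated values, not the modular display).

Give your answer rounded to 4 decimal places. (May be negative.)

After op 1 tick(9): ref=9.0000 raw=[18.0000 13.5000]
After op 2 tick(4): ref=13.0000 raw=[26.0000 19.5000]
After op 3 tick(9): ref=22.0000 raw=[44.0000 33.0000]
Drift of clock 0 after op 3: 44.0000 - 22.0000 = 22.0000

Answer: 22.0000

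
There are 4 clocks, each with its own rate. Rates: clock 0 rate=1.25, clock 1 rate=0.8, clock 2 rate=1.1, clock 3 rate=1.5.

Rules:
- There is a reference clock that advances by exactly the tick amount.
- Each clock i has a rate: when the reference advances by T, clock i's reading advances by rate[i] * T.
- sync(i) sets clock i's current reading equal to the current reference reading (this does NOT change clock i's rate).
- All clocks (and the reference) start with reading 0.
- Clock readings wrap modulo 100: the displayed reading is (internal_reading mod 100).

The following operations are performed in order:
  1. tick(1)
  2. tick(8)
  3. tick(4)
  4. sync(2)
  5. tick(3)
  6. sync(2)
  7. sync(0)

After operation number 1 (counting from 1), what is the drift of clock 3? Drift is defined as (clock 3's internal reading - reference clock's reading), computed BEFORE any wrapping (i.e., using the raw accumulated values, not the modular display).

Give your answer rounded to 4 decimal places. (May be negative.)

Answer: 0.5000

Derivation:
After op 1 tick(1): ref=1.0000 raw=[1.2500 0.8000 1.1000 1.5000]
Drift of clock 3 after op 1: 1.5000 - 1.0000 = 0.5000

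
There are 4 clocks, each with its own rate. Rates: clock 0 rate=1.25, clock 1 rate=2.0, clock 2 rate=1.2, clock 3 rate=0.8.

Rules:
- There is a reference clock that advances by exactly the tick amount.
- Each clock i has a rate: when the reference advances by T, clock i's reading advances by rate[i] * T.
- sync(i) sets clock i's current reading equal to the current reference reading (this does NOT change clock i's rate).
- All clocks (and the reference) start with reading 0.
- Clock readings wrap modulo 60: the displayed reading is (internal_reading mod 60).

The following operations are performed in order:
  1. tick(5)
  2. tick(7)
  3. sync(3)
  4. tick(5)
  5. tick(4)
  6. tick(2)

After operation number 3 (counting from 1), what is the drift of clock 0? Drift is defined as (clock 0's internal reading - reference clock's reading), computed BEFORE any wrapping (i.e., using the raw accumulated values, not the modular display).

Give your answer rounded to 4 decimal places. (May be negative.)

After op 1 tick(5): ref=5.0000 raw=[6.2500 10.0000 6.0000 4.0000]
After op 2 tick(7): ref=12.0000 raw=[15.0000 24.0000 14.4000 9.6000]
After op 3 sync(3): ref=12.0000 raw=[15.0000 24.0000 14.4000 12.0000]
Drift of clock 0 after op 3: 15.0000 - 12.0000 = 3.0000

Answer: 3.0000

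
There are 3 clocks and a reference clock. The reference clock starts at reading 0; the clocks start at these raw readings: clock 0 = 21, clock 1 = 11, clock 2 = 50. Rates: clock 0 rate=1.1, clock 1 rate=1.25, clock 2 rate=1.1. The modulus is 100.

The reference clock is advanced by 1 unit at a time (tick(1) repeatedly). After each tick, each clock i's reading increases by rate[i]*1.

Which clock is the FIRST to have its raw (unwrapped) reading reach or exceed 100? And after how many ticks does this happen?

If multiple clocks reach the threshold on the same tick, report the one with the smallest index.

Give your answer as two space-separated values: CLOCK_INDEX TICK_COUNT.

Answer: 2 46

Derivation:
clock 0: start=21, rate=1.1, needs 100-21 = 79; ticks = ceil(79/1.1) = ceil(71.8182) = 72; reading at tick 72 = 21 + 1.1*72 = 100.2000
clock 1: start=11, rate=1.25, needs 100-11 = 89; ticks = ceil(89/1.25) = ceil(71.2000) = 72; reading at tick 72 = 11 + 1.25*72 = 101.0000
clock 2: start=50, rate=1.1, needs 100-50 = 50; ticks = ceil(50/1.1) = ceil(45.4545) = 46; reading at tick 46 = 50 + 1.1*46 = 100.6000
Minimum tick count = 46; winners = [2]; smallest index = 2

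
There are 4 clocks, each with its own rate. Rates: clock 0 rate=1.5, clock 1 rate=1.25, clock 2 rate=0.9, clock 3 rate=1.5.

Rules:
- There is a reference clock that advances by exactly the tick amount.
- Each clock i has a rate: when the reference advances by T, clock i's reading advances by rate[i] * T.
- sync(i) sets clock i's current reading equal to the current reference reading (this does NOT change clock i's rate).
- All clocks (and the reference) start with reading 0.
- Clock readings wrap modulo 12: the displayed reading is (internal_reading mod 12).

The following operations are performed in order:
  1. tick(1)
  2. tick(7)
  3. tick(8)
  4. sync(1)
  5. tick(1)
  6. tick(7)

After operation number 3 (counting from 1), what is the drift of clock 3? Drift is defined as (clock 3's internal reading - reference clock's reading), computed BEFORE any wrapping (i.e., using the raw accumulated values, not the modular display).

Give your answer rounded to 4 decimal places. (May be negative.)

Answer: 8.0000

Derivation:
After op 1 tick(1): ref=1.0000 raw=[1.5000 1.2500 0.9000 1.5000]
After op 2 tick(7): ref=8.0000 raw=[12.0000 10.0000 7.2000 12.0000]
After op 3 tick(8): ref=16.0000 raw=[24.0000 20.0000 14.4000 24.0000]
Drift of clock 3 after op 3: 24.0000 - 16.0000 = 8.0000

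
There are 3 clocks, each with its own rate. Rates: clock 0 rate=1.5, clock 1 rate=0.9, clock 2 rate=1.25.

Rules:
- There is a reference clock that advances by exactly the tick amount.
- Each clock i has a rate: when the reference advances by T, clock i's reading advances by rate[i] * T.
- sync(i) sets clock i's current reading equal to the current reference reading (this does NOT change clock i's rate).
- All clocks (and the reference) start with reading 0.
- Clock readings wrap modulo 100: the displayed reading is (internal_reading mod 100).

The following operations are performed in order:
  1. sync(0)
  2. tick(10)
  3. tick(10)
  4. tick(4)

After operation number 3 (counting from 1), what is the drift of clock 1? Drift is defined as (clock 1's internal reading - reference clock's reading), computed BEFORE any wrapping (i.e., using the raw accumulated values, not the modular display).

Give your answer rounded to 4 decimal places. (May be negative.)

After op 1 sync(0): ref=0.0000 raw=[0.0000 0.0000 0.0000]
After op 2 tick(10): ref=10.0000 raw=[15.0000 9.0000 12.5000]
After op 3 tick(10): ref=20.0000 raw=[30.0000 18.0000 25.0000]
Drift of clock 1 after op 3: 18.0000 - 20.0000 = -2.0000

Answer: -2.0000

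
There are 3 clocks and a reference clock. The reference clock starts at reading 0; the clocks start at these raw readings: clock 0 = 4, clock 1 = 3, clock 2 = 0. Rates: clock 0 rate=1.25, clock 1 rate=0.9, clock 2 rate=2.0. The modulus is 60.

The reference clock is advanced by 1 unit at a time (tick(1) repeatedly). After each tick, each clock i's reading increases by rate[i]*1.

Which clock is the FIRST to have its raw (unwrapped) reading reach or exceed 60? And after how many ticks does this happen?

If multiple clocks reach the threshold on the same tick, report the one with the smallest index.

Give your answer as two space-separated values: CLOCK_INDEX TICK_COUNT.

clock 0: start=4, rate=1.25, needs 60-4 = 56; ticks = ceil(56/1.25) = ceil(44.8000) = 45; reading at tick 45 = 4 + 1.25*45 = 60.2500
clock 1: start=3, rate=0.9, needs 60-3 = 57; ticks = ceil(57/0.9) = ceil(63.3333) = 64; reading at tick 64 = 3 + 0.9*64 = 60.6000
clock 2: start=0, rate=2.0, needs 60-0 = 60; ticks = ceil(60/2.0) = ceil(30.0000) = 30; reading at tick 30 = 0 + 2.0*30 = 60.0000
Minimum tick count = 30; winners = [2]; smallest index = 2

Answer: 2 30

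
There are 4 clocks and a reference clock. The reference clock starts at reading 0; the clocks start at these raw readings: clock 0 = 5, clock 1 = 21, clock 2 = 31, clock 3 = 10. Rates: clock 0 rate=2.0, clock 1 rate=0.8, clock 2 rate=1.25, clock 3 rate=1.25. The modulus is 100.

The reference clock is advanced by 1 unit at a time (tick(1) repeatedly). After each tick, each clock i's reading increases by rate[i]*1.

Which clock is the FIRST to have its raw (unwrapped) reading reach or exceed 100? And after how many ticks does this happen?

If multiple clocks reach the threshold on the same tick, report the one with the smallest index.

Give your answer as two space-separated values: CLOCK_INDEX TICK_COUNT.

clock 0: start=5, rate=2.0, needs 100-5 = 95; ticks = ceil(95/2.0) = ceil(47.5000) = 48; reading at tick 48 = 5 + 2.0*48 = 101.0000
clock 1: start=21, rate=0.8, needs 100-21 = 79; ticks = ceil(79/0.8) = ceil(98.7500) = 99; reading at tick 99 = 21 + 0.8*99 = 100.2000
clock 2: start=31, rate=1.25, needs 100-31 = 69; ticks = ceil(69/1.25) = ceil(55.2000) = 56; reading at tick 56 = 31 + 1.25*56 = 101.0000
clock 3: start=10, rate=1.25, needs 100-10 = 90; ticks = ceil(90/1.25) = ceil(72.0000) = 72; reading at tick 72 = 10 + 1.25*72 = 100.0000
Minimum tick count = 48; winners = [0]; smallest index = 0

Answer: 0 48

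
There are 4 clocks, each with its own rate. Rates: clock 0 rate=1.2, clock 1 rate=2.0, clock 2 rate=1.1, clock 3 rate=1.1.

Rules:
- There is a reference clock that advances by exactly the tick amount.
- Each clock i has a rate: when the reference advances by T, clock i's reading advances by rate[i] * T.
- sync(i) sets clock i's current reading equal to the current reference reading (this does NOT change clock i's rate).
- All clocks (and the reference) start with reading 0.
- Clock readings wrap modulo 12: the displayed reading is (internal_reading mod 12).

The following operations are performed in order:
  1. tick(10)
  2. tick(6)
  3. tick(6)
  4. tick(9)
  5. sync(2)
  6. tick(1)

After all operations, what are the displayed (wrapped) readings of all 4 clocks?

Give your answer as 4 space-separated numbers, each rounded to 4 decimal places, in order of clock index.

After op 1 tick(10): ref=10.0000 raw=[12.0000 20.0000 11.0000 11.0000]
After op 2 tick(6): ref=16.0000 raw=[19.2000 32.0000 17.6000 17.6000]
After op 3 tick(6): ref=22.0000 raw=[26.4000 44.0000 24.2000 24.2000]
After op 4 tick(9): ref=31.0000 raw=[37.2000 62.0000 34.1000 34.1000]
After op 5 sync(2): ref=31.0000 raw=[37.2000 62.0000 31.0000 34.1000]
After op 6 tick(1): ref=32.0000 raw=[38.4000 64.0000 32.1000 35.2000]
Wrap final raw readings (mod 12): 38.4000 mod 12 = 2.4000; 64.0000 mod 12 = 4.0000; 32.1000 mod 12 = 8.1000; 35.2000 mod 12 = 11.2000

Answer: 2.4000 4.0000 8.1000 11.2000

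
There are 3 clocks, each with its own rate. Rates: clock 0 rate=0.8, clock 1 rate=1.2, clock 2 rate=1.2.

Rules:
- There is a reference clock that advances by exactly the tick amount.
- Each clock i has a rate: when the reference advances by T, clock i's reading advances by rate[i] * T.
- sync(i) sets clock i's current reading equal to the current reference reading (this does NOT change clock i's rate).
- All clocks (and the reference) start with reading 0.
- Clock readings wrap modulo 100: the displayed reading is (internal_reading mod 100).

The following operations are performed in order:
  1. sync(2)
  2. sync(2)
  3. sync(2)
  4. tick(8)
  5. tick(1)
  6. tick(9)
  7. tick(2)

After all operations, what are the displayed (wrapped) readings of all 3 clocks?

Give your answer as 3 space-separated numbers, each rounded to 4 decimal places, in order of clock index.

Answer: 16.0000 24.0000 24.0000

Derivation:
After op 1 sync(2): ref=0.0000 raw=[0.0000 0.0000 0.0000]
After op 2 sync(2): ref=0.0000 raw=[0.0000 0.0000 0.0000]
After op 3 sync(2): ref=0.0000 raw=[0.0000 0.0000 0.0000]
After op 4 tick(8): ref=8.0000 raw=[6.4000 9.6000 9.6000]
After op 5 tick(1): ref=9.0000 raw=[7.2000 10.8000 10.8000]
After op 6 tick(9): ref=18.0000 raw=[14.4000 21.6000 21.6000]
After op 7 tick(2): ref=20.0000 raw=[16.0000 24.0000 24.0000]
Wrap final raw readings (mod 100): 16.0000 mod 100 = 16.0000; 24.0000 mod 100 = 24.0000; 24.0000 mod 100 = 24.0000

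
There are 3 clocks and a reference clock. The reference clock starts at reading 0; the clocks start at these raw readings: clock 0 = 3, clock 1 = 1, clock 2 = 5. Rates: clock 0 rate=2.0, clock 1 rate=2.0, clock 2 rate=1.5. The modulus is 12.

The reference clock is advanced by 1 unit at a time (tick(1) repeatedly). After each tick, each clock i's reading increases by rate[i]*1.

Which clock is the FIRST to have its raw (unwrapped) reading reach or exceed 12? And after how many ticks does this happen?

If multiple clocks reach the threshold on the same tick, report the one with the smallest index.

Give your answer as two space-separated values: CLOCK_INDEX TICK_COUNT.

clock 0: start=3, rate=2.0, needs 12-3 = 9; ticks = ceil(9/2.0) = ceil(4.5000) = 5; reading at tick 5 = 3 + 2.0*5 = 13.0000
clock 1: start=1, rate=2.0, needs 12-1 = 11; ticks = ceil(11/2.0) = ceil(5.5000) = 6; reading at tick 6 = 1 + 2.0*6 = 13.0000
clock 2: start=5, rate=1.5, needs 12-5 = 7; ticks = ceil(7/1.5) = ceil(4.6667) = 5; reading at tick 5 = 5 + 1.5*5 = 12.5000
Minimum tick count = 5; winners = [0, 2]; smallest index = 0

Answer: 0 5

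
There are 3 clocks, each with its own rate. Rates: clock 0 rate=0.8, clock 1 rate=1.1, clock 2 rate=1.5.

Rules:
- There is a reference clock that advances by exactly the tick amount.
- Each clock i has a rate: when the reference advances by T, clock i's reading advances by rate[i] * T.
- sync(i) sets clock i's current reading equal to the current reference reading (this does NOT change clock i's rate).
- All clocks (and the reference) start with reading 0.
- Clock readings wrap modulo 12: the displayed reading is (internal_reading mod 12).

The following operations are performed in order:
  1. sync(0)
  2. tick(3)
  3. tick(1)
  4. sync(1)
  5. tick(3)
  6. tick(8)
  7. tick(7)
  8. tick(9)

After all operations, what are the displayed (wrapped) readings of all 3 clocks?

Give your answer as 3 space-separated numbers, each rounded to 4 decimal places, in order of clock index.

Answer: 0.8000 9.7000 10.5000

Derivation:
After op 1 sync(0): ref=0.0000 raw=[0.0000 0.0000 0.0000]
After op 2 tick(3): ref=3.0000 raw=[2.4000 3.3000 4.5000]
After op 3 tick(1): ref=4.0000 raw=[3.2000 4.4000 6.0000]
After op 4 sync(1): ref=4.0000 raw=[3.2000 4.0000 6.0000]
After op 5 tick(3): ref=7.0000 raw=[5.6000 7.3000 10.5000]
After op 6 tick(8): ref=15.0000 raw=[12.0000 16.1000 22.5000]
After op 7 tick(7): ref=22.0000 raw=[17.6000 23.8000 33.0000]
After op 8 tick(9): ref=31.0000 raw=[24.8000 33.7000 46.5000]
Wrap final raw readings (mod 12): 24.8000 mod 12 = 0.8000; 33.7000 mod 12 = 9.7000; 46.5000 mod 12 = 10.5000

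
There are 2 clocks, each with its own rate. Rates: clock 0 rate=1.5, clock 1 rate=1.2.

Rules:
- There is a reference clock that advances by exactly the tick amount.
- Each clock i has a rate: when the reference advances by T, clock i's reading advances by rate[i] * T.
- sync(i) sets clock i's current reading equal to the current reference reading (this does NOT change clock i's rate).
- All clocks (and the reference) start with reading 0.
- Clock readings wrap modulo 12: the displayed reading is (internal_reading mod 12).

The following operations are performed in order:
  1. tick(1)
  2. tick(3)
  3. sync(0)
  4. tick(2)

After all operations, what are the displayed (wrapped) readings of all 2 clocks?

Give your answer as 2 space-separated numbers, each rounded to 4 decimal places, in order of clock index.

Answer: 7.0000 7.2000

Derivation:
After op 1 tick(1): ref=1.0000 raw=[1.5000 1.2000]
After op 2 tick(3): ref=4.0000 raw=[6.0000 4.8000]
After op 3 sync(0): ref=4.0000 raw=[4.0000 4.8000]
After op 4 tick(2): ref=6.0000 raw=[7.0000 7.2000]
Wrap final raw readings (mod 12): 7.0000 mod 12 = 7.0000; 7.2000 mod 12 = 7.2000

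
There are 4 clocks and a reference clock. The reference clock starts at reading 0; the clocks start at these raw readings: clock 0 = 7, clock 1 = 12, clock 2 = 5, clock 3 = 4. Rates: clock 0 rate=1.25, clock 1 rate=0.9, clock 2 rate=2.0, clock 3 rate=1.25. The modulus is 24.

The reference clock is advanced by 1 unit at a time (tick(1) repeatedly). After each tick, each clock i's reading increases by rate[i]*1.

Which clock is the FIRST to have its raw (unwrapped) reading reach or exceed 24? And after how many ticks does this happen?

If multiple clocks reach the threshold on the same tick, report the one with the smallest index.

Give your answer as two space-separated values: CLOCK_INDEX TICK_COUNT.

Answer: 2 10

Derivation:
clock 0: start=7, rate=1.25, needs 24-7 = 17; ticks = ceil(17/1.25) = ceil(13.6000) = 14; reading at tick 14 = 7 + 1.25*14 = 24.5000
clock 1: start=12, rate=0.9, needs 24-12 = 12; ticks = ceil(12/0.9) = ceil(13.3333) = 14; reading at tick 14 = 12 + 0.9*14 = 24.6000
clock 2: start=5, rate=2.0, needs 24-5 = 19; ticks = ceil(19/2.0) = ceil(9.5000) = 10; reading at tick 10 = 5 + 2.0*10 = 25.0000
clock 3: start=4, rate=1.25, needs 24-4 = 20; ticks = ceil(20/1.25) = ceil(16.0000) = 16; reading at tick 16 = 4 + 1.25*16 = 24.0000
Minimum tick count = 10; winners = [2]; smallest index = 2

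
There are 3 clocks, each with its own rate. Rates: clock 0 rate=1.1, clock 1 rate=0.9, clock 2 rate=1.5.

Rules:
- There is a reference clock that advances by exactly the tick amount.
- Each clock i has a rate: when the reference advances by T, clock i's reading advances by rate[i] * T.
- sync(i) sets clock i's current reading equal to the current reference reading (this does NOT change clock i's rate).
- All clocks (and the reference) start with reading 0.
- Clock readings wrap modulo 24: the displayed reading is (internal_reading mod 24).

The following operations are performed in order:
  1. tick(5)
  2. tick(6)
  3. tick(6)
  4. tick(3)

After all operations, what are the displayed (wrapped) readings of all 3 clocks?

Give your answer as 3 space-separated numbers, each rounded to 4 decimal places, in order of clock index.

After op 1 tick(5): ref=5.0000 raw=[5.5000 4.5000 7.5000]
After op 2 tick(6): ref=11.0000 raw=[12.1000 9.9000 16.5000]
After op 3 tick(6): ref=17.0000 raw=[18.7000 15.3000 25.5000]
After op 4 tick(3): ref=20.0000 raw=[22.0000 18.0000 30.0000]
Wrap final raw readings (mod 24): 22.0000 mod 24 = 22.0000; 18.0000 mod 24 = 18.0000; 30.0000 mod 24 = 6.0000

Answer: 22.0000 18.0000 6.0000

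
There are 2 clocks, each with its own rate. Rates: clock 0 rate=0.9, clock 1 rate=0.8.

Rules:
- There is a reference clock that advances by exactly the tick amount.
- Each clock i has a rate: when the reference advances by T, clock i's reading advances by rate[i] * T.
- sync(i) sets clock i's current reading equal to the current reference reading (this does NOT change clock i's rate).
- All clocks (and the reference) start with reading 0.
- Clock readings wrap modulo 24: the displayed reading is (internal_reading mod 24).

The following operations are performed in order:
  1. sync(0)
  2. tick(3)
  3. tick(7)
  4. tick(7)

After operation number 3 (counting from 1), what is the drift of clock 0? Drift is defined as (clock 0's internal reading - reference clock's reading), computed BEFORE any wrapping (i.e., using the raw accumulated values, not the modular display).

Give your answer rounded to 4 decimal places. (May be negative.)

After op 1 sync(0): ref=0.0000 raw=[0.0000 0.0000]
After op 2 tick(3): ref=3.0000 raw=[2.7000 2.4000]
After op 3 tick(7): ref=10.0000 raw=[9.0000 8.0000]
Drift of clock 0 after op 3: 9.0000 - 10.0000 = -1.0000

Answer: -1.0000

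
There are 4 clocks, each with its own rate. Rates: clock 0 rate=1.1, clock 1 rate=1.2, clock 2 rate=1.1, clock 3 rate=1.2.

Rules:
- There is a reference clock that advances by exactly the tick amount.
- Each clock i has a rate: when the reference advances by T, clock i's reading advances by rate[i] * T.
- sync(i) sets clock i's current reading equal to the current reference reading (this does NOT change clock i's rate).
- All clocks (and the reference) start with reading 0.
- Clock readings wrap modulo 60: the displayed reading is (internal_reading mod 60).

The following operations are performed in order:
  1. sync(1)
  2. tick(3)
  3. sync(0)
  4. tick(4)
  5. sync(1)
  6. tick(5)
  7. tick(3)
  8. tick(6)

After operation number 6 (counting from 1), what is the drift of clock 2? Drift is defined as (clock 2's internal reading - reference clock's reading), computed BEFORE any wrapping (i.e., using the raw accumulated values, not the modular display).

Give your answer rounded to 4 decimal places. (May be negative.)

Answer: 1.2000

Derivation:
After op 1 sync(1): ref=0.0000 raw=[0.0000 0.0000 0.0000 0.0000]
After op 2 tick(3): ref=3.0000 raw=[3.3000 3.6000 3.3000 3.6000]
After op 3 sync(0): ref=3.0000 raw=[3.0000 3.6000 3.3000 3.6000]
After op 4 tick(4): ref=7.0000 raw=[7.4000 8.4000 7.7000 8.4000]
After op 5 sync(1): ref=7.0000 raw=[7.4000 7.0000 7.7000 8.4000]
After op 6 tick(5): ref=12.0000 raw=[12.9000 13.0000 13.2000 14.4000]
Drift of clock 2 after op 6: 13.2000 - 12.0000 = 1.2000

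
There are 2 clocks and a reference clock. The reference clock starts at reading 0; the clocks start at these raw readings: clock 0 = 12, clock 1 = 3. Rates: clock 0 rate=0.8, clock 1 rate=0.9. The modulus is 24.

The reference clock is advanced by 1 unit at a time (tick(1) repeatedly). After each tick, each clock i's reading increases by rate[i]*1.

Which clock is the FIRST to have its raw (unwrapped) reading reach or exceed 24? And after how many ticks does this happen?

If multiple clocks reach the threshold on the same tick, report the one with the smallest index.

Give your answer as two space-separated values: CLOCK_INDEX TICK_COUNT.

Answer: 0 15

Derivation:
clock 0: start=12, rate=0.8, needs 24-12 = 12; ticks = ceil(12/0.8) = ceil(15.0000) = 15; reading at tick 15 = 12 + 0.8*15 = 24.0000
clock 1: start=3, rate=0.9, needs 24-3 = 21; ticks = ceil(21/0.9) = ceil(23.3333) = 24; reading at tick 24 = 3 + 0.9*24 = 24.6000
Minimum tick count = 15; winners = [0]; smallest index = 0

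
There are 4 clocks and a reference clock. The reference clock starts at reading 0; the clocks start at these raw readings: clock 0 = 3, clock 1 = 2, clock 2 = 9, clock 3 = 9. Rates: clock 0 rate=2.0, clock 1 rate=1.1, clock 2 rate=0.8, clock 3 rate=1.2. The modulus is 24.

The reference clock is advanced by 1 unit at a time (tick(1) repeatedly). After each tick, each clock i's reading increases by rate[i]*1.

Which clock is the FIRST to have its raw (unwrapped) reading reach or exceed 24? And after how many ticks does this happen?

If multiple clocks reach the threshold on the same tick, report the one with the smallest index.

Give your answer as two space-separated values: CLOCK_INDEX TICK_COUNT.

Answer: 0 11

Derivation:
clock 0: start=3, rate=2.0, needs 24-3 = 21; ticks = ceil(21/2.0) = ceil(10.5000) = 11; reading at tick 11 = 3 + 2.0*11 = 25.0000
clock 1: start=2, rate=1.1, needs 24-2 = 22; ticks = ceil(22/1.1) = ceil(20.0000) = 20; reading at tick 20 = 2 + 1.1*20 = 24.0000
clock 2: start=9, rate=0.8, needs 24-9 = 15; ticks = ceil(15/0.8) = ceil(18.7500) = 19; reading at tick 19 = 9 + 0.8*19 = 24.2000
clock 3: start=9, rate=1.2, needs 24-9 = 15; ticks = ceil(15/1.2) = ceil(12.5000) = 13; reading at tick 13 = 9 + 1.2*13 = 24.6000
Minimum tick count = 11; winners = [0]; smallest index = 0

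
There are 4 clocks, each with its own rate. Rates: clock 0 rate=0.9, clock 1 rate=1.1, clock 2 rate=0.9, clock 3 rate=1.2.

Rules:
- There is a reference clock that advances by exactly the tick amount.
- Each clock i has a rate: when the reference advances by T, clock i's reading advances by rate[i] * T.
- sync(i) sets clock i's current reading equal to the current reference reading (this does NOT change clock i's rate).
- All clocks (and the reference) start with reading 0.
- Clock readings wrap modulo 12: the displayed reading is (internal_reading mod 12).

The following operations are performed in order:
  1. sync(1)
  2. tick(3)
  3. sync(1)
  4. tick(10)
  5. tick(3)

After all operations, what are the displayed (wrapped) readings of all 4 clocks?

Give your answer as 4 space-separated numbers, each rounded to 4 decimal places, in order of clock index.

Answer: 2.4000 5.3000 2.4000 7.2000

Derivation:
After op 1 sync(1): ref=0.0000 raw=[0.0000 0.0000 0.0000 0.0000]
After op 2 tick(3): ref=3.0000 raw=[2.7000 3.3000 2.7000 3.6000]
After op 3 sync(1): ref=3.0000 raw=[2.7000 3.0000 2.7000 3.6000]
After op 4 tick(10): ref=13.0000 raw=[11.7000 14.0000 11.7000 15.6000]
After op 5 tick(3): ref=16.0000 raw=[14.4000 17.3000 14.4000 19.2000]
Wrap final raw readings (mod 12): 14.4000 mod 12 = 2.4000; 17.3000 mod 12 = 5.3000; 14.4000 mod 12 = 2.4000; 19.2000 mod 12 = 7.2000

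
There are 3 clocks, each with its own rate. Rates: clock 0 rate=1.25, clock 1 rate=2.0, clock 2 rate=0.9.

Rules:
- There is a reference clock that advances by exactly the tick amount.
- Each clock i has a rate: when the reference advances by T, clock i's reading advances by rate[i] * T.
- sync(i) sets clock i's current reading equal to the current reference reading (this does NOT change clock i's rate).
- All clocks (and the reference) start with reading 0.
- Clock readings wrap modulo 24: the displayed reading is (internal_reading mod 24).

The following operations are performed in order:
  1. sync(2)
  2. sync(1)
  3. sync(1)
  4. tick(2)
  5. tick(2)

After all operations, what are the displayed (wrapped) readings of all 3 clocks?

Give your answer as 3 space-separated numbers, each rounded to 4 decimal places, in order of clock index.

Answer: 5.0000 8.0000 3.6000

Derivation:
After op 1 sync(2): ref=0.0000 raw=[0.0000 0.0000 0.0000]
After op 2 sync(1): ref=0.0000 raw=[0.0000 0.0000 0.0000]
After op 3 sync(1): ref=0.0000 raw=[0.0000 0.0000 0.0000]
After op 4 tick(2): ref=2.0000 raw=[2.5000 4.0000 1.8000]
After op 5 tick(2): ref=4.0000 raw=[5.0000 8.0000 3.6000]
Wrap final raw readings (mod 24): 5.0000 mod 24 = 5.0000; 8.0000 mod 24 = 8.0000; 3.6000 mod 24 = 3.6000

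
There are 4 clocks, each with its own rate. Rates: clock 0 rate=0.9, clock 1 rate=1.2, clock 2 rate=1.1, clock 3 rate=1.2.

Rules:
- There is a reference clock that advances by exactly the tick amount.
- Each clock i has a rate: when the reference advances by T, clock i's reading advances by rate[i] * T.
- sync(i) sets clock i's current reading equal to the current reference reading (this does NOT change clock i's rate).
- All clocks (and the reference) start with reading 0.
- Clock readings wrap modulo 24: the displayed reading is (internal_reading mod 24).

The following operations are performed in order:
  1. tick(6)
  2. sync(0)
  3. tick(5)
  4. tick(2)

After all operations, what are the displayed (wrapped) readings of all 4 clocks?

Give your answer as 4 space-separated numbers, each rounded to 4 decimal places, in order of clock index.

Answer: 12.3000 15.6000 14.3000 15.6000

Derivation:
After op 1 tick(6): ref=6.0000 raw=[5.4000 7.2000 6.6000 7.2000]
After op 2 sync(0): ref=6.0000 raw=[6.0000 7.2000 6.6000 7.2000]
After op 3 tick(5): ref=11.0000 raw=[10.5000 13.2000 12.1000 13.2000]
After op 4 tick(2): ref=13.0000 raw=[12.3000 15.6000 14.3000 15.6000]
Wrap final raw readings (mod 24): 12.3000 mod 24 = 12.3000; 15.6000 mod 24 = 15.6000; 14.3000 mod 24 = 14.3000; 15.6000 mod 24 = 15.6000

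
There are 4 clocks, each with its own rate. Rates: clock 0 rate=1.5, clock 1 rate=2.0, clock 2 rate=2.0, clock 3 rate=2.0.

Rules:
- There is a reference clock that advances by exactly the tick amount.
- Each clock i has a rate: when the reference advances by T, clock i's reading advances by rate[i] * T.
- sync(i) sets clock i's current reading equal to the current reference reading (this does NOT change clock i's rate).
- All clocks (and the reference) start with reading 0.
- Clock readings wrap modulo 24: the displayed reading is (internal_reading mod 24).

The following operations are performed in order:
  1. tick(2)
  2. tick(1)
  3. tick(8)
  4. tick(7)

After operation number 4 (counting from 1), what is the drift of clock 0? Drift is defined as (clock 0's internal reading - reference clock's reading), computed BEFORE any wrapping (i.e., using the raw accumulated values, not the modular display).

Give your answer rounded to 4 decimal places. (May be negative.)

Answer: 9.0000

Derivation:
After op 1 tick(2): ref=2.0000 raw=[3.0000 4.0000 4.0000 4.0000]
After op 2 tick(1): ref=3.0000 raw=[4.5000 6.0000 6.0000 6.0000]
After op 3 tick(8): ref=11.0000 raw=[16.5000 22.0000 22.0000 22.0000]
After op 4 tick(7): ref=18.0000 raw=[27.0000 36.0000 36.0000 36.0000]
Drift of clock 0 after op 4: 27.0000 - 18.0000 = 9.0000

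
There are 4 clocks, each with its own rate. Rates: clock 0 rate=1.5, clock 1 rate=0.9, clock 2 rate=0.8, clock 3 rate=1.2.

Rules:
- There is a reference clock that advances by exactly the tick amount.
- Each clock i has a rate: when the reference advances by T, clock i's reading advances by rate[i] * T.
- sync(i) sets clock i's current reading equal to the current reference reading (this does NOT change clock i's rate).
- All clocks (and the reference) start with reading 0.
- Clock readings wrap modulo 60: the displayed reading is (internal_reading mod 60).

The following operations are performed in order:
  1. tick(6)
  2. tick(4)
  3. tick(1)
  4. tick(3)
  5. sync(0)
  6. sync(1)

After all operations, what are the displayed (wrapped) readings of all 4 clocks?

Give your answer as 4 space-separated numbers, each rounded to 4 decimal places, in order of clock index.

After op 1 tick(6): ref=6.0000 raw=[9.0000 5.4000 4.8000 7.2000]
After op 2 tick(4): ref=10.0000 raw=[15.0000 9.0000 8.0000 12.0000]
After op 3 tick(1): ref=11.0000 raw=[16.5000 9.9000 8.8000 13.2000]
After op 4 tick(3): ref=14.0000 raw=[21.0000 12.6000 11.2000 16.8000]
After op 5 sync(0): ref=14.0000 raw=[14.0000 12.6000 11.2000 16.8000]
After op 6 sync(1): ref=14.0000 raw=[14.0000 14.0000 11.2000 16.8000]
Wrap final raw readings (mod 60): 14.0000 mod 60 = 14.0000; 14.0000 mod 60 = 14.0000; 11.2000 mod 60 = 11.2000; 16.8000 mod 60 = 16.8000

Answer: 14.0000 14.0000 11.2000 16.8000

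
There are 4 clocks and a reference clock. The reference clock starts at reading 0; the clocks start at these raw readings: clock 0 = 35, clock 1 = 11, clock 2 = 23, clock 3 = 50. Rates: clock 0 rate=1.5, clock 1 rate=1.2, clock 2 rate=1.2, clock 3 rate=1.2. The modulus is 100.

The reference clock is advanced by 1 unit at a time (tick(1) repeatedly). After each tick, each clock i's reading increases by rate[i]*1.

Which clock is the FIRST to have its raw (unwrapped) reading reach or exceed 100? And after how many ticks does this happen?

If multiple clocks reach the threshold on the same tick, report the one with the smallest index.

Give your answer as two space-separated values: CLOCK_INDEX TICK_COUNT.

Answer: 3 42

Derivation:
clock 0: start=35, rate=1.5, needs 100-35 = 65; ticks = ceil(65/1.5) = ceil(43.3333) = 44; reading at tick 44 = 35 + 1.5*44 = 101.0000
clock 1: start=11, rate=1.2, needs 100-11 = 89; ticks = ceil(89/1.2) = ceil(74.1667) = 75; reading at tick 75 = 11 + 1.2*75 = 101.0000
clock 2: start=23, rate=1.2, needs 100-23 = 77; ticks = ceil(77/1.2) = ceil(64.1667) = 65; reading at tick 65 = 23 + 1.2*65 = 101.0000
clock 3: start=50, rate=1.2, needs 100-50 = 50; ticks = ceil(50/1.2) = ceil(41.6667) = 42; reading at tick 42 = 50 + 1.2*42 = 100.4000
Minimum tick count = 42; winners = [3]; smallest index = 3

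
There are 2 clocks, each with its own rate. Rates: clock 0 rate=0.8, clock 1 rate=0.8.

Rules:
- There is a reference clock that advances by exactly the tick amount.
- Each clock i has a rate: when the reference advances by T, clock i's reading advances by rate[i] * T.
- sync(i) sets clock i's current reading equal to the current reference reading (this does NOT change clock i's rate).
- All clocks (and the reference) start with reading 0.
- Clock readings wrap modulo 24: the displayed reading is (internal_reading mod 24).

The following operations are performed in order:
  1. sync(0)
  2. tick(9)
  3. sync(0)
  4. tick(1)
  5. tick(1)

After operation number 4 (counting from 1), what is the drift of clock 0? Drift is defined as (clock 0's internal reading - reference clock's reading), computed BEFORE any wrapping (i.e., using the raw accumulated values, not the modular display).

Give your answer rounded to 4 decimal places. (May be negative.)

After op 1 sync(0): ref=0.0000 raw=[0.0000 0.0000]
After op 2 tick(9): ref=9.0000 raw=[7.2000 7.2000]
After op 3 sync(0): ref=9.0000 raw=[9.0000 7.2000]
After op 4 tick(1): ref=10.0000 raw=[9.8000 8.0000]
Drift of clock 0 after op 4: 9.8000 - 10.0000 = -0.2000

Answer: -0.2000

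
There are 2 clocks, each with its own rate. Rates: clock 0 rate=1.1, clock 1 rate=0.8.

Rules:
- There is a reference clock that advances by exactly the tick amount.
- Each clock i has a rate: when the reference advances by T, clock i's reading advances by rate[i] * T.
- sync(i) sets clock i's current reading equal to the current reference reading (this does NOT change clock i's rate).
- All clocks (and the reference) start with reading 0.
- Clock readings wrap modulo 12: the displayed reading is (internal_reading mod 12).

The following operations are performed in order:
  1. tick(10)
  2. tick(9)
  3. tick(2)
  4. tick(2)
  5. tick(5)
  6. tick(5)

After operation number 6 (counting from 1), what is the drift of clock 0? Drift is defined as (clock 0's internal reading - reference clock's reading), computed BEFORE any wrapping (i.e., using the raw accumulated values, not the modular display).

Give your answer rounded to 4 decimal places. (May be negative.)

After op 1 tick(10): ref=10.0000 raw=[11.0000 8.0000]
After op 2 tick(9): ref=19.0000 raw=[20.9000 15.2000]
After op 3 tick(2): ref=21.0000 raw=[23.1000 16.8000]
After op 4 tick(2): ref=23.0000 raw=[25.3000 18.4000]
After op 5 tick(5): ref=28.0000 raw=[30.8000 22.4000]
After op 6 tick(5): ref=33.0000 raw=[36.3000 26.4000]
Drift of clock 0 after op 6: 36.3000 - 33.0000 = 3.3000

Answer: 3.3000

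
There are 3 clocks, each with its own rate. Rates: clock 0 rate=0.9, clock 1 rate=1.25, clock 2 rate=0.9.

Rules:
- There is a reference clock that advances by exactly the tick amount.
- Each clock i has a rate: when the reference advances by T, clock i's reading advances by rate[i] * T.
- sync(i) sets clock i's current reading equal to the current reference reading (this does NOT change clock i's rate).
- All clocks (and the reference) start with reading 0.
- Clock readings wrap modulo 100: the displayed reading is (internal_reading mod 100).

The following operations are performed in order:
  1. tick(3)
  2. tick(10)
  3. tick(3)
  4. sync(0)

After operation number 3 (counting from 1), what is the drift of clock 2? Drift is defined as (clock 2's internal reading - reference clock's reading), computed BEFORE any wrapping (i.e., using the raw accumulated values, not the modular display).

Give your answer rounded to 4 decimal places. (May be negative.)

Answer: -1.6000

Derivation:
After op 1 tick(3): ref=3.0000 raw=[2.7000 3.7500 2.7000]
After op 2 tick(10): ref=13.0000 raw=[11.7000 16.2500 11.7000]
After op 3 tick(3): ref=16.0000 raw=[14.4000 20.0000 14.4000]
Drift of clock 2 after op 3: 14.4000 - 16.0000 = -1.6000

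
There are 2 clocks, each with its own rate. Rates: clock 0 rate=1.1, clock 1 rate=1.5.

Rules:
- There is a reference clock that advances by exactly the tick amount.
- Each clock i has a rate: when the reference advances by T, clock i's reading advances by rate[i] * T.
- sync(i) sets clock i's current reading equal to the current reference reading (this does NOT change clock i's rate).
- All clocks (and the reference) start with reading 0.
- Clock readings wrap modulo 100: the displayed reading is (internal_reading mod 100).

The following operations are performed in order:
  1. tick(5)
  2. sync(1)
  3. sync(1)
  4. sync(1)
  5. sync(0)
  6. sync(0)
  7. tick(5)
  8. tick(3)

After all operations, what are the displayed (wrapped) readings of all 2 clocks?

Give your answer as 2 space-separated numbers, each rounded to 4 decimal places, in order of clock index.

After op 1 tick(5): ref=5.0000 raw=[5.5000 7.5000]
After op 2 sync(1): ref=5.0000 raw=[5.5000 5.0000]
After op 3 sync(1): ref=5.0000 raw=[5.5000 5.0000]
After op 4 sync(1): ref=5.0000 raw=[5.5000 5.0000]
After op 5 sync(0): ref=5.0000 raw=[5.0000 5.0000]
After op 6 sync(0): ref=5.0000 raw=[5.0000 5.0000]
After op 7 tick(5): ref=10.0000 raw=[10.5000 12.5000]
After op 8 tick(3): ref=13.0000 raw=[13.8000 17.0000]
Wrap final raw readings (mod 100): 13.8000 mod 100 = 13.8000; 17.0000 mod 100 = 17.0000

Answer: 13.8000 17.0000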